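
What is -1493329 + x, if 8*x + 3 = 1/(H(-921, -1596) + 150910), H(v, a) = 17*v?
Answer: -807909111827/541012 ≈ -1.4933e+6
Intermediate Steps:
x = -202879/541012 (x = -3/8 + 1/(8*(17*(-921) + 150910)) = -3/8 + 1/(8*(-15657 + 150910)) = -3/8 + (⅛)/135253 = -3/8 + (⅛)*(1/135253) = -3/8 + 1/1082024 = -202879/541012 ≈ -0.37500)
-1493329 + x = -1493329 - 202879/541012 = -807909111827/541012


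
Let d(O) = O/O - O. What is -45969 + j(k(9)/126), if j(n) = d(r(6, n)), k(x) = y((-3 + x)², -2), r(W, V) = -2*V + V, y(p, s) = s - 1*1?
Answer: -1930657/42 ≈ -45968.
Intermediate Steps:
y(p, s) = -1 + s (y(p, s) = s - 1 = -1 + s)
r(W, V) = -V
k(x) = -3 (k(x) = -1 - 2 = -3)
d(O) = 1 - O
j(n) = 1 + n (j(n) = 1 - (-1)*n = 1 + n)
-45969 + j(k(9)/126) = -45969 + (1 - 3/126) = -45969 + (1 - 3*1/126) = -45969 + (1 - 1/42) = -45969 + 41/42 = -1930657/42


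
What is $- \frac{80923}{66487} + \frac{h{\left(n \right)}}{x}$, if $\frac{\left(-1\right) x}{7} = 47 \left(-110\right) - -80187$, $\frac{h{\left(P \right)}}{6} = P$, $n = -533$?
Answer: $- \frac{42281579411}{34913586953} \approx -1.211$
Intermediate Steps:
$h{\left(P \right)} = 6 P$
$x = -525119$ ($x = - 7 \left(47 \left(-110\right) - -80187\right) = - 7 \left(-5170 + 80187\right) = \left(-7\right) 75017 = -525119$)
$- \frac{80923}{66487} + \frac{h{\left(n \right)}}{x} = - \frac{80923}{66487} + \frac{6 \left(-533\right)}{-525119} = \left(-80923\right) \frac{1}{66487} - - \frac{3198}{525119} = - \frac{80923}{66487} + \frac{3198}{525119} = - \frac{42281579411}{34913586953}$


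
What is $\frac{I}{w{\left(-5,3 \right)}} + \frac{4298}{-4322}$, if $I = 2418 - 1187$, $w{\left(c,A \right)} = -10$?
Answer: $- \frac{2681681}{21610} \approx -124.09$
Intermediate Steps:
$I = 1231$
$\frac{I}{w{\left(-5,3 \right)}} + \frac{4298}{-4322} = \frac{1231}{-10} + \frac{4298}{-4322} = 1231 \left(- \frac{1}{10}\right) + 4298 \left(- \frac{1}{4322}\right) = - \frac{1231}{10} - \frac{2149}{2161} = - \frac{2681681}{21610}$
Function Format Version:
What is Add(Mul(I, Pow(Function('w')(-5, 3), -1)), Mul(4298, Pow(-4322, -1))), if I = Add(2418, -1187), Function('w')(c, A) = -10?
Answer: Rational(-2681681, 21610) ≈ -124.09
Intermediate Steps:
I = 1231
Add(Mul(I, Pow(Function('w')(-5, 3), -1)), Mul(4298, Pow(-4322, -1))) = Add(Mul(1231, Pow(-10, -1)), Mul(4298, Pow(-4322, -1))) = Add(Mul(1231, Rational(-1, 10)), Mul(4298, Rational(-1, 4322))) = Add(Rational(-1231, 10), Rational(-2149, 2161)) = Rational(-2681681, 21610)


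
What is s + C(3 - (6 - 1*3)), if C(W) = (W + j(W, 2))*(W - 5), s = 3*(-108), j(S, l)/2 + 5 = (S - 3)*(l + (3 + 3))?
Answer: -34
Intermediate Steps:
j(S, l) = -10 + 2*(-3 + S)*(6 + l) (j(S, l) = -10 + 2*((S - 3)*(l + (3 + 3))) = -10 + 2*((-3 + S)*(l + 6)) = -10 + 2*((-3 + S)*(6 + l)) = -10 + 2*(-3 + S)*(6 + l))
s = -324
C(W) = (-58 + 17*W)*(-5 + W) (C(W) = (W + (-46 - 6*2 + 12*W + 2*W*2))*(W - 5) = (W + (-46 - 12 + 12*W + 4*W))*(-5 + W) = (W + (-58 + 16*W))*(-5 + W) = (-58 + 17*W)*(-5 + W))
s + C(3 - (6 - 1*3)) = -324 + (290 - 143*(3 - (6 - 1*3)) + 17*(3 - (6 - 1*3))²) = -324 + (290 - 143*(3 - (6 - 3)) + 17*(3 - (6 - 3))²) = -324 + (290 - 143*(3 - 1*3) + 17*(3 - 1*3)²) = -324 + (290 - 143*(3 - 3) + 17*(3 - 3)²) = -324 + (290 - 143*0 + 17*0²) = -324 + (290 + 0 + 17*0) = -324 + (290 + 0 + 0) = -324 + 290 = -34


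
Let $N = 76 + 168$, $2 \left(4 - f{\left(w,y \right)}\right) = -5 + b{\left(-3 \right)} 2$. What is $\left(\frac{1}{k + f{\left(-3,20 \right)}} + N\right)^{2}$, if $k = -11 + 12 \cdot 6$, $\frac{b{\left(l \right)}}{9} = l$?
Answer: $\frac{2126869924}{35721} \approx 59541.0$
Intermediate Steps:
$b{\left(l \right)} = 9 l$
$f{\left(w,y \right)} = \frac{67}{2}$ ($f{\left(w,y \right)} = 4 - \frac{-5 + 9 \left(-3\right) 2}{2} = 4 - \frac{-5 - 54}{2} = 4 - - \frac{59}{2} = 4 + \frac{59}{2} = \frac{67}{2}$)
$k = 61$ ($k = -11 + 72 = 61$)
$N = 244$
$\left(\frac{1}{k + f{\left(-3,20 \right)}} + N\right)^{2} = \left(\frac{1}{61 + \frac{67}{2}} + 244\right)^{2} = \left(\frac{1}{\frac{189}{2}} + 244\right)^{2} = \left(\frac{2}{189} + 244\right)^{2} = \left(\frac{46118}{189}\right)^{2} = \frac{2126869924}{35721}$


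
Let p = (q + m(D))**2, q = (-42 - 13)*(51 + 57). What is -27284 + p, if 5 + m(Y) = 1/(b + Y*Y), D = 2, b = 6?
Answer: 3531455201/100 ≈ 3.5315e+7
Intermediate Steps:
m(Y) = -5 + 1/(6 + Y**2) (m(Y) = -5 + 1/(6 + Y*Y) = -5 + 1/(6 + Y**2))
q = -5940 (q = -55*108 = -5940)
p = 3534183601/100 (p = (-5940 + (-29 - 5*2**2)/(6 + 2**2))**2 = (-5940 + (-29 - 5*4)/(6 + 4))**2 = (-5940 + (-29 - 20)/10)**2 = (-5940 + (1/10)*(-49))**2 = (-5940 - 49/10)**2 = (-59449/10)**2 = 3534183601/100 ≈ 3.5342e+7)
-27284 + p = -27284 + 3534183601/100 = 3531455201/100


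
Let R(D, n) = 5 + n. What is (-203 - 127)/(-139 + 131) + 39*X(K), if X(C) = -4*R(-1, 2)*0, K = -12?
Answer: 165/4 ≈ 41.250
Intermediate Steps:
X(C) = 0 (X(C) = -4*(5 + 2)*0 = -4*7*0 = -28*0 = 0)
(-203 - 127)/(-139 + 131) + 39*X(K) = (-203 - 127)/(-139 + 131) + 39*0 = -330/(-8) + 0 = -330*(-1/8) + 0 = 165/4 + 0 = 165/4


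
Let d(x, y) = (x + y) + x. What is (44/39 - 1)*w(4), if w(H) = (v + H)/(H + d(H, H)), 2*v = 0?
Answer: 5/156 ≈ 0.032051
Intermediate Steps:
v = 0 (v = (½)*0 = 0)
d(x, y) = y + 2*x
w(H) = ¼ (w(H) = (0 + H)/(H + (H + 2*H)) = H/(H + 3*H) = H/((4*H)) = H*(1/(4*H)) = ¼)
(44/39 - 1)*w(4) = (44/39 - 1)*(¼) = (5/39)*(¼) = 5/156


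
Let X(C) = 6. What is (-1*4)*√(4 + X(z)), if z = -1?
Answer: -4*√10 ≈ -12.649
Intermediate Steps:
(-1*4)*√(4 + X(z)) = (-1*4)*√(4 + 6) = -4*√10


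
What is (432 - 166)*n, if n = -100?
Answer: -26600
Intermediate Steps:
(432 - 166)*n = (432 - 166)*(-100) = 266*(-100) = -26600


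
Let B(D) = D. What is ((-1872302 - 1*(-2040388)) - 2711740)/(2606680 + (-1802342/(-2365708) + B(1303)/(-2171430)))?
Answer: -816667035306362235/836902443999679421 ≈ -0.97582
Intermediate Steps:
((-1872302 - 1*(-2040388)) - 2711740)/(2606680 + (-1802342/(-2365708) + B(1303)/(-2171430))) = ((-1872302 - 1*(-2040388)) - 2711740)/(2606680 + (-1802342/(-2365708) + 1303/(-2171430))) = ((-1872302 + 2040388) - 2711740)/(2606680 + (-1802342*(-1/2365708) + 1303*(-1/2171430))) = (168086 - 2711740)/(2606680 + (901171/1182854 - 1303/2171430)) = -2543654/(2606680 + 488822121442/642121165305) = -2543654/1673804887999358842/642121165305 = -2543654*642121165305/1673804887999358842 = -816667035306362235/836902443999679421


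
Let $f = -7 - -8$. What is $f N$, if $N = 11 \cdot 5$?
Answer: $55$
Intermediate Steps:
$N = 55$
$f = 1$ ($f = -7 + 8 = 1$)
$f N = 1 \cdot 55 = 55$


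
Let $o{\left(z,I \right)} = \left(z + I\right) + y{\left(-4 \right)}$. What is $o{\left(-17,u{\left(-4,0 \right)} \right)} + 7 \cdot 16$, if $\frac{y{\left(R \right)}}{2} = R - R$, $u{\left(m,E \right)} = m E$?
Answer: $95$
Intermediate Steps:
$u{\left(m,E \right)} = E m$
$y{\left(R \right)} = 0$ ($y{\left(R \right)} = 2 \left(R - R\right) = 2 \cdot 0 = 0$)
$o{\left(z,I \right)} = I + z$ ($o{\left(z,I \right)} = \left(z + I\right) + 0 = \left(I + z\right) + 0 = I + z$)
$o{\left(-17,u{\left(-4,0 \right)} \right)} + 7 \cdot 16 = \left(0 \left(-4\right) - 17\right) + 7 \cdot 16 = \left(0 - 17\right) + 112 = -17 + 112 = 95$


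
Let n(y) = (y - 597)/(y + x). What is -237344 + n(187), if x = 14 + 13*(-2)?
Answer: -8307122/35 ≈ -2.3735e+5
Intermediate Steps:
x = -12 (x = 14 - 26 = -12)
n(y) = (-597 + y)/(-12 + y) (n(y) = (y - 597)/(y - 12) = (-597 + y)/(-12 + y))
-237344 + n(187) = -237344 + (-597 + 187)/(-12 + 187) = -237344 - 410/175 = -237344 + (1/175)*(-410) = -237344 - 82/35 = -8307122/35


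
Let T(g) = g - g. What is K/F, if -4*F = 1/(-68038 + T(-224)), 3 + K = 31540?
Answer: 8582857624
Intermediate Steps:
T(g) = 0
K = 31537 (K = -3 + 31540 = 31537)
F = 1/272152 (F = -1/(4*(-68038 + 0)) = -1/4/(-68038) = -1/4*(-1/68038) = 1/272152 ≈ 3.6744e-6)
K/F = 31537/(1/272152) = 31537*272152 = 8582857624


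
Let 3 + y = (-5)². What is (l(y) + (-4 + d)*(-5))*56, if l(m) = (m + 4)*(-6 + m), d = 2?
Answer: 23856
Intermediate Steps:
y = 22 (y = -3 + (-5)² = -3 + 25 = 22)
l(m) = (-6 + m)*(4 + m) (l(m) = (4 + m)*(-6 + m) = (-6 + m)*(4 + m))
(l(y) + (-4 + d)*(-5))*56 = ((-24 + 22² - 2*22) + (-4 + 2)*(-5))*56 = ((-24 + 484 - 44) - 2*(-5))*56 = (416 + 10)*56 = 426*56 = 23856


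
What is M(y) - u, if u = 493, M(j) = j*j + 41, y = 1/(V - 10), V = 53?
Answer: -835747/1849 ≈ -452.00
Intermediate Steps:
y = 1/43 (y = 1/(53 - 10) = 1/43 ≈ 0.023256)
M(j) = 41 + j² (M(j) = j² + 41 = 41 + j²)
M(y) - u = (41 + (1/43)²) - 1*493 = (41 + 1/1849) - 493 = 75810/1849 - 493 = -835747/1849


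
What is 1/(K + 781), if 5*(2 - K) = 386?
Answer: 5/3529 ≈ 0.0014168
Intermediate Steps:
K = -376/5 (K = 2 - ⅕*386 = 2 - 386/5 = -376/5 ≈ -75.200)
1/(K + 781) = 1/(-376/5 + 781) = 1/(3529/5) = 5/3529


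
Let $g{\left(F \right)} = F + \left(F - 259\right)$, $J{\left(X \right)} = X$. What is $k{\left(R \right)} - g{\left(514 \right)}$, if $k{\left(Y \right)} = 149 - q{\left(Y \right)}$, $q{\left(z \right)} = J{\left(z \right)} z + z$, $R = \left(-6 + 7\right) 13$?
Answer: $-802$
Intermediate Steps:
$g{\left(F \right)} = -259 + 2 F$ ($g{\left(F \right)} = F + \left(-259 + F\right) = -259 + 2 F$)
$R = 13$ ($R = 1 \cdot 13 = 13$)
$q{\left(z \right)} = z + z^{2}$ ($q{\left(z \right)} = z z + z = z^{2} + z = z + z^{2}$)
$k{\left(Y \right)} = 149 - Y \left(1 + Y\right)$
$k{\left(R \right)} - g{\left(514 \right)} = \left(149 - 13 \left(1 + 13\right)\right) - \left(-259 + 2 \cdot 514\right) = \left(149 - 13 \cdot 14\right) - \left(-259 + 1028\right) = \left(149 - 182\right) - 769 = -33 - 769 = -802$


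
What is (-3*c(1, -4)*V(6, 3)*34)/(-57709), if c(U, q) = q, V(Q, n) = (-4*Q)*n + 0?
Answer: 29376/57709 ≈ 0.50904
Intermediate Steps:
V(Q, n) = -4*Q*n (V(Q, n) = -4*Q*n + 0 = -4*Q*n)
(-3*c(1, -4)*V(6, 3)*34)/(-57709) = (-3*(-(-16)*6*3)*34)/(-57709) = (-3*(-4*(-72))*34)*(-1/57709) = (-864*34)*(-1/57709) = (-3*288*34)*(-1/57709) = -864*34*(-1/57709) = -29376*(-1/57709) = 29376/57709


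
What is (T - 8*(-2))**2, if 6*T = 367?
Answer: 214369/36 ≈ 5954.7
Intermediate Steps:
T = 367/6 (T = (1/6)*367 = 367/6 ≈ 61.167)
(T - 8*(-2))**2 = (367/6 - 8*(-2))**2 = (367/6 + 16)**2 = (463/6)**2 = 214369/36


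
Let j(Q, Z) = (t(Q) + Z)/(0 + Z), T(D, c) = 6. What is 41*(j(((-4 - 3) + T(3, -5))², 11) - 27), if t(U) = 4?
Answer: -11562/11 ≈ -1051.1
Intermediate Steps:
j(Q, Z) = (4 + Z)/Z (j(Q, Z) = (4 + Z)/(0 + Z) = (4 + Z)/Z)
41*(j(((-4 - 3) + T(3, -5))², 11) - 27) = 41*((4 + 11)/11 - 27) = 41*((1/11)*15 - 27) = 41*(15/11 - 27) = 41*(-282/11) = -11562/11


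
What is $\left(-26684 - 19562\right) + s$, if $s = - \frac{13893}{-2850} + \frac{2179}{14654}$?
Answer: $- \frac{160933626769}{3480325} \approx -46241.0$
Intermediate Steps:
$s = \frac{17483181}{3480325}$ ($s = \left(-13893\right) \left(- \frac{1}{2850}\right) + 2179 \cdot \frac{1}{14654} = \frac{4631}{950} + \frac{2179}{14654} = \frac{17483181}{3480325} \approx 5.0234$)
$\left(-26684 - 19562\right) + s = \left(-26684 - 19562\right) + \frac{17483181}{3480325} = -46246 + \frac{17483181}{3480325} = - \frac{160933626769}{3480325}$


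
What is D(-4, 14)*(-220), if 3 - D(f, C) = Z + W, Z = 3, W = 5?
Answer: 1100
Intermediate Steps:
D(f, C) = -5 (D(f, C) = 3 - (3 + 5) = 3 - 1*8 = 3 - 8 = -5)
D(-4, 14)*(-220) = -5*(-220) = 1100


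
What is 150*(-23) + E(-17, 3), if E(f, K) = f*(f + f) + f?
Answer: -2889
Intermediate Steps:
E(f, K) = f + 2*f² (E(f, K) = f*(2*f) + f = 2*f² + f = f + 2*f²)
150*(-23) + E(-17, 3) = 150*(-23) - 17*(1 + 2*(-17)) = -3450 - 17*(1 - 34) = -3450 - 17*(-33) = -3450 + 561 = -2889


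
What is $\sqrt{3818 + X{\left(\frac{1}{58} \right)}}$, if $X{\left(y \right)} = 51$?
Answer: $\sqrt{3869} \approx 62.201$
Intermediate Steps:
$\sqrt{3818 + X{\left(\frac{1}{58} \right)}} = \sqrt{3818 + 51} = \sqrt{3869}$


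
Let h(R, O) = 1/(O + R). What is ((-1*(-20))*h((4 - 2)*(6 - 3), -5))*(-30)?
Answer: -600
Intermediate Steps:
((-1*(-20))*h((4 - 2)*(6 - 3), -5))*(-30) = ((-1*(-20))/(-5 + (4 - 2)*(6 - 3)))*(-30) = (20/(-5 + 2*3))*(-30) = (20/(-5 + 6))*(-30) = (20/1)*(-30) = (20*1)*(-30) = 20*(-30) = -600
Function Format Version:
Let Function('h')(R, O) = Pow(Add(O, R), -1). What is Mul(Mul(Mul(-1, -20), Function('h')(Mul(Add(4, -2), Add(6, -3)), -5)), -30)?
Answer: -600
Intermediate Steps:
Mul(Mul(Mul(-1, -20), Function('h')(Mul(Add(4, -2), Add(6, -3)), -5)), -30) = Mul(Mul(Mul(-1, -20), Pow(Add(-5, Mul(Add(4, -2), Add(6, -3))), -1)), -30) = Mul(Mul(20, Pow(Add(-5, Mul(2, 3)), -1)), -30) = Mul(Mul(20, Pow(Add(-5, 6), -1)), -30) = Mul(Mul(20, Pow(1, -1)), -30) = Mul(Mul(20, 1), -30) = Mul(20, -30) = -600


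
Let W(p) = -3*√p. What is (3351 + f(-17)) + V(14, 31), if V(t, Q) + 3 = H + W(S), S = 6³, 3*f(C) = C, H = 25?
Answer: 10102/3 - 18*√6 ≈ 3323.2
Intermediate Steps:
f(C) = C/3
S = 216
V(t, Q) = 22 - 18*√6 (V(t, Q) = -3 + (25 - 18*√6) = 22 - 18*√6)
(3351 + f(-17)) + V(14, 31) = (3351 + (⅓)*(-17)) + (22 - 18*√6) = (3351 - 17/3) + (22 - 18*√6) = 10036/3 + (22 - 18*√6) = 10102/3 - 18*√6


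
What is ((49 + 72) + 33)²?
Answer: 23716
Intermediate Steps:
((49 + 72) + 33)² = (121 + 33)² = 154² = 23716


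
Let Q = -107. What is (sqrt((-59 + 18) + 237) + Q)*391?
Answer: -36363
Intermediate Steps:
(sqrt((-59 + 18) + 237) + Q)*391 = (sqrt((-59 + 18) + 237) - 107)*391 = (sqrt(-41 + 237) - 107)*391 = (sqrt(196) - 107)*391 = (14 - 107)*391 = -93*391 = -36363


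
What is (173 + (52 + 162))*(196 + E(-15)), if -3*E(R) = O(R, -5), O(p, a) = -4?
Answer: 76368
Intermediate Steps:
E(R) = 4/3 (E(R) = -⅓*(-4) = 4/3)
(173 + (52 + 162))*(196 + E(-15)) = (173 + (52 + 162))*(196 + 4/3) = (173 + 214)*(592/3) = 387*(592/3) = 76368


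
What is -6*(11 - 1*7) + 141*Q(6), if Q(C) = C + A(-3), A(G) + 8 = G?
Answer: -729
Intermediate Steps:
A(G) = -8 + G
Q(C) = -11 + C (Q(C) = C + (-8 - 3) = C - 11 = -11 + C)
-6*(11 - 1*7) + 141*Q(6) = -6*(11 - 1*7) + 141*(-11 + 6) = -6*(11 - 7) + 141*(-5) = -6*4 - 705 = -24 - 705 = -729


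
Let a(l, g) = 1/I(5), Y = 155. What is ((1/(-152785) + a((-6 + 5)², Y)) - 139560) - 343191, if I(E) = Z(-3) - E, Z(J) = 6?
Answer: -73756958751/152785 ≈ -4.8275e+5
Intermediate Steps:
I(E) = 6 - E
a(l, g) = 1 (a(l, g) = 1/(6 - 1*5) = 1/(6 - 5) = 1/1 = 1)
((1/(-152785) + a((-6 + 5)², Y)) - 139560) - 343191 = ((1/(-152785) + 1) - 139560) - 343191 = ((-1/152785 + 1) - 139560) - 343191 = (152784/152785 - 139560) - 343191 = -21322521816/152785 - 343191 = -73756958751/152785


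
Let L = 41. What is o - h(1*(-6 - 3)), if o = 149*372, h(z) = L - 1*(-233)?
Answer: 55154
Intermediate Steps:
h(z) = 274 (h(z) = 41 - 1*(-233) = 41 + 233 = 274)
o = 55428
o - h(1*(-6 - 3)) = 55428 - 1*274 = 55428 - 274 = 55154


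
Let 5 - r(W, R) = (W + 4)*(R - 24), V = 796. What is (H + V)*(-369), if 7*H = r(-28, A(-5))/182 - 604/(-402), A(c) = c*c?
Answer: -25079170731/85358 ≈ -2.9381e+5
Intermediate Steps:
A(c) = c²
r(W, R) = 5 - (-24 + R)*(4 + W) (r(W, R) = 5 - (W + 4)*(R - 24) = 5 - (4 + W)*(-24 + R) = 5 - (-24 + R)*(4 + W))
H = 60793/256074 (H = ((101 - 4*(-5)² + 24*(-28) - 1*(-5)²*(-28))/182 - 604/(-402))/7 = ((101 - 4*25 - 672 - 1*25*(-28))*(1/182) - 604*(-1/402))/7 = ((101 - 100 - 672 + 700)*(1/182) + 302/201)/7 = (29*(1/182) + 302/201)/7 = (29/182 + 302/201)/7 = (⅐)*(60793/36582) = 60793/256074 ≈ 0.23740)
(H + V)*(-369) = (60793/256074 + 796)*(-369) = (203895697/256074)*(-369) = -25079170731/85358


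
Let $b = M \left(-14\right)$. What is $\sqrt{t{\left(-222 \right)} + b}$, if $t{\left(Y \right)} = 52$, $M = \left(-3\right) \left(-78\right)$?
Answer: $2 i \sqrt{806} \approx 56.78 i$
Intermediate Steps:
$M = 234$
$b = -3276$ ($b = 234 \left(-14\right) = -3276$)
$\sqrt{t{\left(-222 \right)} + b} = \sqrt{52 - 3276} = \sqrt{-3224} = 2 i \sqrt{806}$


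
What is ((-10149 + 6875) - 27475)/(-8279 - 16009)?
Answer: 30749/24288 ≈ 1.2660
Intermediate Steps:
((-10149 + 6875) - 27475)/(-8279 - 16009) = (-3274 - 27475)/(-24288) = -30749*(-1/24288) = 30749/24288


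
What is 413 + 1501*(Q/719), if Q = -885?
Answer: -1031438/719 ≈ -1434.5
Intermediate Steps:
413 + 1501*(Q/719) = 413 + 1501*(-885/719) = 413 - 1328385/719 = -1031438/719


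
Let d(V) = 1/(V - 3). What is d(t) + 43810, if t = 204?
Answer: 8805811/201 ≈ 43810.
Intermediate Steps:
d(V) = 1/(-3 + V)
d(t) + 43810 = 1/(-3 + 204) + 43810 = 1/201 + 43810 = 8805811/201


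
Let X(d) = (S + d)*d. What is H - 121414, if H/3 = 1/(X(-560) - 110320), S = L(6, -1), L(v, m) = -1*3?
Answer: -8295004479/68320 ≈ -1.2141e+5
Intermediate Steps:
L(v, m) = -3
S = -3
X(d) = d*(-3 + d) (X(d) = (-3 + d)*d = d*(-3 + d))
H = 1/68320 (H = 3/(-560*(-3 - 560) - 110320) = 3/(-560*(-563) - 110320) = 3/(315280 - 110320) = 3/204960 = 3*(1/204960) = 1/68320 ≈ 1.4637e-5)
H - 121414 = 1/68320 - 121414 = -8295004479/68320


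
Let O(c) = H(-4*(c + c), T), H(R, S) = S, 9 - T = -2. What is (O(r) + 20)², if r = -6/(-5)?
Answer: 961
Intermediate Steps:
T = 11 (T = 9 - 1*(-2) = 9 + 2 = 11)
r = 6/5 (r = -6*(-⅕) = 6/5 ≈ 1.2000)
O(c) = 11
(O(r) + 20)² = (11 + 20)² = 31² = 961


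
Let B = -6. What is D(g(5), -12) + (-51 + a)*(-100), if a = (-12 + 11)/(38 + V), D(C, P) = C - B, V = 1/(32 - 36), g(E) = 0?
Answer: 771406/151 ≈ 5108.6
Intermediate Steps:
V = -¼ (V = 1/(-4) = -¼ ≈ -0.25000)
D(C, P) = 6 + C (D(C, P) = C - 1*(-6) = C + 6 = 6 + C)
a = -4/151 (a = (-12 + 11)/(38 - ¼) = -1/151/4 = -1*4/151 = -4/151 ≈ -0.026490)
D(g(5), -12) + (-51 + a)*(-100) = (6 + 0) + (-51 - 4/151)*(-100) = 6 - 7705/151*(-100) = 6 + 770500/151 = 771406/151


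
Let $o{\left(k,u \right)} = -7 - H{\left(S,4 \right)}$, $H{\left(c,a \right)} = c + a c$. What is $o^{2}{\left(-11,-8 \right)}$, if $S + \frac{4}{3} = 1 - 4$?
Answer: $\frac{1936}{9} \approx 215.11$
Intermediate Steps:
$S = - \frac{13}{3}$ ($S = - \frac{4}{3} + \left(1 - 4\right) = - \frac{4}{3} - 3 = - \frac{13}{3} \approx -4.3333$)
$o{\left(k,u \right)} = \frac{44}{3}$ ($o{\left(k,u \right)} = -7 - - \frac{13 \left(1 + 4\right)}{3} = -7 - \left(- \frac{13}{3}\right) 5 = -7 - - \frac{65}{3} = -7 + \frac{65}{3} = \frac{44}{3}$)
$o^{2}{\left(-11,-8 \right)} = \left(\frac{44}{3}\right)^{2} = \frac{1936}{9}$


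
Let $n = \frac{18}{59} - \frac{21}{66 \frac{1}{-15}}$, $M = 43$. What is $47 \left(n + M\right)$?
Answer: $\frac{2933035}{1298} \approx 2259.7$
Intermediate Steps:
$n = \frac{6591}{1298}$ ($n = 18 \cdot \frac{1}{59} - \frac{21}{66 \left(- \frac{1}{15}\right)} = \frac{18}{59} - \frac{21}{- \frac{22}{5}} = \frac{18}{59} - - \frac{105}{22} = \frac{18}{59} + \frac{105}{22} = \frac{6591}{1298} \approx 5.0778$)
$47 \left(n + M\right) = 47 \left(\frac{6591}{1298} + 43\right) = 47 \cdot \frac{62405}{1298} = \frac{2933035}{1298}$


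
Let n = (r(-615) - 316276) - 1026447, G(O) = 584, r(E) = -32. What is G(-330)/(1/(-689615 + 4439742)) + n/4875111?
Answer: 1186317185098877/541679 ≈ 2.1901e+9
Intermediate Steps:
n = -1342755 (n = (-32 - 316276) - 1026447 = -316308 - 1026447 = -1342755)
G(-330)/(1/(-689615 + 4439742)) + n/4875111 = 584/(1/(-689615 + 4439742)) - 1342755/4875111 = 584/(1/3750127) - 1342755*1/4875111 = 584/(1/3750127) - 149195/541679 = 584*3750127 - 149195/541679 = 2190074168 - 149195/541679 = 1186317185098877/541679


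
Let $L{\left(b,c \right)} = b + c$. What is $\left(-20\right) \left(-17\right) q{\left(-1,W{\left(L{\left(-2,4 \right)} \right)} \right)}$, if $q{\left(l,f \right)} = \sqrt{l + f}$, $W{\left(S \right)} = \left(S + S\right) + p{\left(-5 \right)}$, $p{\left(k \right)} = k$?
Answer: $340 i \sqrt{2} \approx 480.83 i$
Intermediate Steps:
$W{\left(S \right)} = -5 + 2 S$ ($W{\left(S \right)} = \left(S + S\right) - 5 = 2 S - 5 = -5 + 2 S$)
$q{\left(l,f \right)} = \sqrt{f + l}$
$\left(-20\right) \left(-17\right) q{\left(-1,W{\left(L{\left(-2,4 \right)} \right)} \right)} = \left(-20\right) \left(-17\right) \sqrt{\left(-5 + 2 \left(-2 + 4\right)\right) - 1} = 340 \sqrt{\left(-5 + 2 \cdot 2\right) - 1} = 340 \sqrt{\left(-5 + 4\right) - 1} = 340 \sqrt{-1 - 1} = 340 \sqrt{-2} = 340 i \sqrt{2}$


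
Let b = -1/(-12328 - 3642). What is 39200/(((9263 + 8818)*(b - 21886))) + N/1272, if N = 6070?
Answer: 130474638197795/27342205109532 ≈ 4.7719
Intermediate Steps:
b = 1/15970 (b = -1/(-15970) = -1*(-1/15970) = 1/15970 ≈ 6.2617e-5)
39200/(((9263 + 8818)*(b - 21886))) + N/1272 = 39200/(((9263 + 8818)*(1/15970 - 21886))) + 6070/1272 = 39200/((18081*(-349519419/15970))) + 6070*(1/1272) = 39200/(-6319660614939/15970) + 3035/636 = 39200*(-15970/6319660614939) + 3035/636 = -12776000/128972665611 + 3035/636 = 130474638197795/27342205109532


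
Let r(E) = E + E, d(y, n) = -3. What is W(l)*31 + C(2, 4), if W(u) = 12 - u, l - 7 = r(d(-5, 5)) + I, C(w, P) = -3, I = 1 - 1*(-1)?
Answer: 276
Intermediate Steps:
r(E) = 2*E
I = 2 (I = 1 + 1 = 2)
l = 3 (l = 7 + (2*(-3) + 2) = 7 + (-6 + 2) = 7 - 4 = 3)
W(l)*31 + C(2, 4) = (12 - 1*3)*31 - 3 = (12 - 3)*31 - 3 = 9*31 - 3 = 279 - 3 = 276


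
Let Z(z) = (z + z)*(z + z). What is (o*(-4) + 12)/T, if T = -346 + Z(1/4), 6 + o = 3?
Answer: -32/461 ≈ -0.069414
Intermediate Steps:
o = -3 (o = -6 + 3 = -3)
Z(z) = 4*z² (Z(z) = (2*z)*(2*z) = 4*z²)
T = -1383/4 (T = -346 + 4*(1/4)² = -346 + 4*(¼)² = -346 + 4*(1/16) = -346 + ¼ = -1383/4 ≈ -345.75)
(o*(-4) + 12)/T = (-3*(-4) + 12)/(-1383/4) = (12 + 12)*(-4/1383) = 24*(-4/1383) = -32/461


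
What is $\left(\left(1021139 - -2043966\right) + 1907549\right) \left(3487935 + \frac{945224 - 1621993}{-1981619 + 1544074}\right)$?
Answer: $\frac{7588912452716776976}{437545} \approx 1.7344 \cdot 10^{13}$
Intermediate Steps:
$\left(\left(1021139 - -2043966\right) + 1907549\right) \left(3487935 + \frac{945224 - 1621993}{-1981619 + 1544074}\right) = \left(\left(1021139 + 2043966\right) + 1907549\right) \left(3487935 - \frac{676769}{-437545}\right) = \left(3065105 + 1907549\right) \left(3487935 - - \frac{676769}{437545}\right) = 4972654 \left(3487935 + \frac{676769}{437545}\right) = 4972654 \cdot \frac{1526129196344}{437545} = \frac{7588912452716776976}{437545}$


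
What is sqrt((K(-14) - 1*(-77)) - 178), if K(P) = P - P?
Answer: I*sqrt(101) ≈ 10.05*I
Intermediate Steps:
K(P) = 0
sqrt((K(-14) - 1*(-77)) - 178) = sqrt((0 - 1*(-77)) - 178) = sqrt((0 + 77) - 178) = sqrt(77 - 178) = sqrt(-101) = I*sqrt(101)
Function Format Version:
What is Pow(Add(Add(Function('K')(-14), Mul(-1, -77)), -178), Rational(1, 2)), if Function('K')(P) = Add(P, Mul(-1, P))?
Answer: Mul(I, Pow(101, Rational(1, 2))) ≈ Mul(10.050, I)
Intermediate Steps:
Function('K')(P) = 0
Pow(Add(Add(Function('K')(-14), Mul(-1, -77)), -178), Rational(1, 2)) = Pow(Add(Add(0, Mul(-1, -77)), -178), Rational(1, 2)) = Pow(Add(Add(0, 77), -178), Rational(1, 2)) = Pow(Add(77, -178), Rational(1, 2)) = Pow(-101, Rational(1, 2)) = Mul(I, Pow(101, Rational(1, 2)))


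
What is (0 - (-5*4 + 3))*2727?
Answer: 46359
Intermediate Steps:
(0 - (-5*4 + 3))*2727 = (0 - (-20 + 3))*2727 = (0 - 1*(-17))*2727 = (0 + 17)*2727 = 17*2727 = 46359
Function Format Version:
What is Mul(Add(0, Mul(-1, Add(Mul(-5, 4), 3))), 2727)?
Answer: 46359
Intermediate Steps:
Mul(Add(0, Mul(-1, Add(Mul(-5, 4), 3))), 2727) = Mul(Add(0, Mul(-1, Add(-20, 3))), 2727) = Mul(Add(0, Mul(-1, -17)), 2727) = Mul(Add(0, 17), 2727) = Mul(17, 2727) = 46359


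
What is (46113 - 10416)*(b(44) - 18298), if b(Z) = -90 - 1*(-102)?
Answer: -652755342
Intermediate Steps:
b(Z) = 12 (b(Z) = -90 + 102 = 12)
(46113 - 10416)*(b(44) - 18298) = (46113 - 10416)*(12 - 18298) = 35697*(-18286) = -652755342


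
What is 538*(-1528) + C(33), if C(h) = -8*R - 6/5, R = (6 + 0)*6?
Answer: -4111766/5 ≈ -8.2235e+5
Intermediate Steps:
R = 36 (R = 6*6 = 36)
C(h) = -1446/5 (C(h) = -8/(1/36) - 6/5 = -8/1/36 - 6*⅕ = -8*36 - 6/5 = -288 - 6/5 = -1446/5)
538*(-1528) + C(33) = 538*(-1528) - 1446/5 = -822064 - 1446/5 = -4111766/5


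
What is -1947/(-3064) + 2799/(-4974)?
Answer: 184707/2540056 ≈ 0.072718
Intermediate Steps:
-1947/(-3064) + 2799/(-4974) = -1947*(-1/3064) + 2799*(-1/4974) = 1947/3064 - 933/1658 = 184707/2540056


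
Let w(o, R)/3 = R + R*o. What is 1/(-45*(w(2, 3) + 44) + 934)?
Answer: -1/2261 ≈ -0.00044228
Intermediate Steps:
w(o, R) = 3*R + 3*R*o (w(o, R) = 3*(R + R*o) = 3*R + 3*R*o)
1/(-45*(w(2, 3) + 44) + 934) = 1/(-45*(3*3*(1 + 2) + 44) + 934) = 1/(-45*(3*3*3 + 44) + 934) = 1/(-45*(27 + 44) + 934) = 1/(-45*71 + 934) = 1/(-3195 + 934) = 1/(-2261) = -1/2261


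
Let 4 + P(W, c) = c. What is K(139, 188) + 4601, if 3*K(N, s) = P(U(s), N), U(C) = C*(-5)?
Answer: 4646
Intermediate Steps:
U(C) = -5*C
P(W, c) = -4 + c
K(N, s) = -4/3 + N/3 (K(N, s) = (-4 + N)/3 = -4/3 + N/3)
K(139, 188) + 4601 = (-4/3 + (⅓)*139) + 4601 = (-4/3 + 139/3) + 4601 = 45 + 4601 = 4646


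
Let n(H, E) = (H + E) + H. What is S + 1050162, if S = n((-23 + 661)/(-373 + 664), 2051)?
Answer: 306195259/291 ≈ 1.0522e+6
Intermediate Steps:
n(H, E) = E + 2*H (n(H, E) = (E + H) + H = E + 2*H)
S = 598117/291 (S = 2051 + 2*((-23 + 661)/(-373 + 664)) = 2051 + 2*(638/291) = 2051 + 1276/291 = 598117/291 ≈ 2055.4)
S + 1050162 = 598117/291 + 1050162 = 306195259/291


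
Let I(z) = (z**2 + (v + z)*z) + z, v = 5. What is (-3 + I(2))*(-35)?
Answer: -595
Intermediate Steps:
I(z) = z + z**2 + z*(5 + z) (I(z) = (z**2 + (5 + z)*z) + z = (z**2 + z*(5 + z)) + z = z + z**2 + z*(5 + z))
(-3 + I(2))*(-35) = (-3 + 2*2*(3 + 2))*(-35) = (-3 + 2*2*5)*(-35) = (-3 + 20)*(-35) = 17*(-35) = -595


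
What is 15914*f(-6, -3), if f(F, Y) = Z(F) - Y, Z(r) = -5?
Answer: -31828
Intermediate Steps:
f(F, Y) = -5 - Y
15914*f(-6, -3) = 15914*(-5 - 1*(-3)) = 15914*(-5 + 3) = 15914*(-2) = -31828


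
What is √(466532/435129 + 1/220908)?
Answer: √275183054475081350595/16020579522 ≈ 1.0355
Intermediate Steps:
√(466532/435129 + 1/220908) = √(34353695395/32041159044) = √275183054475081350595/16020579522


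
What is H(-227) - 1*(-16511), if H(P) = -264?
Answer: 16247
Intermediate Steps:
H(-227) - 1*(-16511) = -264 - 1*(-16511) = -264 + 16511 = 16247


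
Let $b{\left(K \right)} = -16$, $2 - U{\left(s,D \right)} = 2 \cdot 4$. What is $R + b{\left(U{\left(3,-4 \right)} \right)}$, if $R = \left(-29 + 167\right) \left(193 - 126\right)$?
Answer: $9230$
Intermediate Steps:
$U{\left(s,D \right)} = -6$ ($U{\left(s,D \right)} = 2 - 2 \cdot 4 = 2 - 8 = -6$)
$R = 9246$ ($R = 138 \cdot 67 = 9246$)
$R + b{\left(U{\left(3,-4 \right)} \right)} = 9246 - 16 = 9230$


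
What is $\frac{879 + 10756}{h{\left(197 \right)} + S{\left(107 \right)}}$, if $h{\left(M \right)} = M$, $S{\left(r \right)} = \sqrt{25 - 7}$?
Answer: $\frac{2292095}{38791} - \frac{34905 \sqrt{2}}{38791} \approx 57.816$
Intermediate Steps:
$S{\left(r \right)} = 3 \sqrt{2}$ ($S{\left(r \right)} = \sqrt{18} = 3 \sqrt{2}$)
$\frac{879 + 10756}{h{\left(197 \right)} + S{\left(107 \right)}} = \frac{879 + 10756}{197 + 3 \sqrt{2}} = \frac{11635}{197 + 3 \sqrt{2}}$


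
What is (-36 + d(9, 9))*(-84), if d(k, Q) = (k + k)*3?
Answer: -1512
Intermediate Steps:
d(k, Q) = 6*k (d(k, Q) = (2*k)*3 = 6*k)
(-36 + d(9, 9))*(-84) = (-36 + 6*9)*(-84) = (-36 + 54)*(-84) = 18*(-84) = -1512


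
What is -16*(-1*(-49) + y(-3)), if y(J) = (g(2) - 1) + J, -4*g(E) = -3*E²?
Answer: -768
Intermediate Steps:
g(E) = 3*E²/4 (g(E) = -(-3)*E²/4 = 3*E²/4)
y(J) = 2 + J (y(J) = ((¾)*2² - 1) + J = ((¾)*4 - 1) + J = (3 - 1) + J = 2 + J)
-16*(-1*(-49) + y(-3)) = -16*(-1*(-49) + (2 - 3)) = -16*(49 - 1) = -16*48 = -768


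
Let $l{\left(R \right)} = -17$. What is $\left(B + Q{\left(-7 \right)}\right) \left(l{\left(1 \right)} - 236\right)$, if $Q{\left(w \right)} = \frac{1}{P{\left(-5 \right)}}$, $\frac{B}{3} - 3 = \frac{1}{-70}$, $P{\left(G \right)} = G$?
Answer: $- \frac{155089}{70} \approx -2215.6$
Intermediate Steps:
$B = \frac{627}{70}$ ($B = 9 + \frac{3}{-70} = 9 + 3 \left(- \frac{1}{70}\right) = 9 - \frac{3}{70} = \frac{627}{70} \approx 8.9571$)
$Q{\left(w \right)} = - \frac{1}{5}$ ($Q{\left(w \right)} = \frac{1}{-5} = - \frac{1}{5}$)
$\left(B + Q{\left(-7 \right)}\right) \left(l{\left(1 \right)} - 236\right) = \left(\frac{627}{70} - \frac{1}{5}\right) \left(-17 - 236\right) = \frac{613}{70} \left(-253\right) = - \frac{155089}{70}$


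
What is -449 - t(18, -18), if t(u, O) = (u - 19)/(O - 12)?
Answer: -13471/30 ≈ -449.03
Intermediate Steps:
t(u, O) = (-19 + u)/(-12 + O)
-449 - t(18, -18) = -449 - (-19 + 18)/(-12 - 18) = -449 - (-1)/(-30) = -449 - (-1)*(-1)/30 = -449 - 1*1/30 = -449 - 1/30 = -13471/30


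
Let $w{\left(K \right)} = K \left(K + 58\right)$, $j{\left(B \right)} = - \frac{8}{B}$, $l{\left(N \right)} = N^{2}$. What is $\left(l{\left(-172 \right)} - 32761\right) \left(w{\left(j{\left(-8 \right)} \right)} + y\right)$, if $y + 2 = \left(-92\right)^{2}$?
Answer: $-27071217$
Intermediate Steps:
$w{\left(K \right)} = K \left(58 + K\right)$
$y = 8462$ ($y = -2 + \left(-92\right)^{2} = -2 + 8464 = 8462$)
$\left(l{\left(-172 \right)} - 32761\right) \left(w{\left(j{\left(-8 \right)} \right)} + y\right) = \left(\left(-172\right)^{2} - 32761\right) \left(- \frac{8}{-8} \left(58 - \frac{8}{-8}\right) + 8462\right) = \left(29584 - 32761\right) \left(\left(-8\right) \left(- \frac{1}{8}\right) \left(58 - -1\right) + 8462\right) = - 3177 \left(1 \left(58 + 1\right) + 8462\right) = - 3177 \left(1 \cdot 59 + 8462\right) = - 3177 \left(59 + 8462\right) = \left(-3177\right) 8521 = -27071217$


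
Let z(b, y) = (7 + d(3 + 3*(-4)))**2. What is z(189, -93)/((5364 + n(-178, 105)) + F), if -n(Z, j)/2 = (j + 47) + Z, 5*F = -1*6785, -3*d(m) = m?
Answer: 100/4059 ≈ 0.024637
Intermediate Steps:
d(m) = -m/3
F = -1357 (F = (-1*6785)/5 = (1/5)*(-6785) = -1357)
n(Z, j) = -94 - 2*Z - 2*j (n(Z, j) = -2*((j + 47) + Z) = -2*((47 + j) + Z) = -2*(47 + Z + j) = -94 - 2*Z - 2*j)
z(b, y) = 100 (z(b, y) = (7 - (3 + 3*(-4))/3)**2 = (7 - (3 - 12)/3)**2 = (7 - 1/3*(-9))**2 = (7 + 3)**2 = 10**2 = 100)
z(189, -93)/((5364 + n(-178, 105)) + F) = 100/((5364 + (-94 - 2*(-178) - 2*105)) - 1357) = 100/((5364 + (-94 + 356 - 210)) - 1357) = 100/((5364 + 52) - 1357) = 100/(5416 - 1357) = 100/4059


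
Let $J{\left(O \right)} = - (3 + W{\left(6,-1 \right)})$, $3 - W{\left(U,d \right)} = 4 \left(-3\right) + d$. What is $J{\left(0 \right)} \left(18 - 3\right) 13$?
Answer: $-3705$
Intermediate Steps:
$W{\left(U,d \right)} = 15 - d$ ($W{\left(U,d \right)} = 3 - \left(4 \left(-3\right) + d\right) = 3 - \left(-12 + d\right) = 15 - d$)
$J{\left(O \right)} = -19$ ($J{\left(O \right)} = - (3 + \left(15 - -1\right)) = - (3 + \left(15 + 1\right)) = - (3 + 16) = \left(-1\right) 19 = -19$)
$J{\left(0 \right)} \left(18 - 3\right) 13 = - 19 \left(18 - 3\right) 13 = \left(-19\right) 15 \cdot 13 = \left(-285\right) 13 = -3705$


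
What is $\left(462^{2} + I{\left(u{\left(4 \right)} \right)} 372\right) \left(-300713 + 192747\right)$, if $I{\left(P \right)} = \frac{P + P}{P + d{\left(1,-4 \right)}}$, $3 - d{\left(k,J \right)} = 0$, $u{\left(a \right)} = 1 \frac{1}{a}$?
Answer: $- \frac{299661360456}{13} \approx -2.3051 \cdot 10^{10}$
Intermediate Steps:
$u{\left(a \right)} = \frac{1}{a}$
$d{\left(k,J \right)} = 3$ ($d{\left(k,J \right)} = 3 - 0 = 3 + 0 = 3$)
$I{\left(P \right)} = \frac{2 P}{3 + P}$ ($I{\left(P \right)} = \frac{P + P}{P + 3} = \frac{2 P}{3 + P}$)
$\left(462^{2} + I{\left(u{\left(4 \right)} \right)} 372\right) \left(-300713 + 192747\right) = \left(462^{2} + \frac{2}{4 \left(3 + \frac{1}{4}\right)} 372\right) \left(-300713 + 192747\right) = \left(213444 + 2 \cdot \frac{1}{4} \frac{1}{3 + \frac{1}{4}} \cdot 372\right) \left(-107966\right) = \left(213444 + 2 \cdot \frac{1}{4} \frac{1}{\frac{13}{4}} \cdot 372\right) \left(-107966\right) = \left(213444 + 2 \cdot \frac{1}{4} \cdot \frac{4}{13} \cdot 372\right) \left(-107966\right) = \left(213444 + \frac{2}{13} \cdot 372\right) \left(-107966\right) = \left(213444 + \frac{744}{13}\right) \left(-107966\right) = \frac{2775516}{13} \left(-107966\right) = - \frac{299661360456}{13}$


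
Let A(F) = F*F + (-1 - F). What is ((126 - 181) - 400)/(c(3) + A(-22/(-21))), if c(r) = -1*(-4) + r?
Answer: -200655/2668 ≈ -75.208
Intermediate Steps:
A(F) = -1 + F**2 - F (A(F) = F**2 + (-1 - F) = -1 + F**2 - F)
c(r) = 4 + r
((126 - 181) - 400)/(c(3) + A(-22/(-21))) = ((126 - 181) - 400)/((4 + 3) + (-1 + (-22/(-21))**2 - (-22)/(-21))) = (-55 - 400)/(7 + (-1 + (-22*(-1/21))**2 - (-22)*(-1)/21)) = -455/(7 + (-1 + (22/21)**2 - 1*22/21)) = -455/(7 + (-1 + 484/441 - 22/21)) = -455/(7 - 419/441) = -455/2668/441 = -455*441/2668 = -200655/2668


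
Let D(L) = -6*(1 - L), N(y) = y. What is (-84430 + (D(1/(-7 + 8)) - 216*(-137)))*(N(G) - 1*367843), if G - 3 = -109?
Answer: 20177587262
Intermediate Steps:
G = -106 (G = 3 - 109 = -106)
D(L) = -6 + 6*L
(-84430 + (D(1/(-7 + 8)) - 216*(-137)))*(N(G) - 1*367843) = (-84430 + ((-6 + 6/(-7 + 8)) - 216*(-137)))*(-106 - 1*367843) = (-84430 + ((-6 + 6/1) + 29592))*(-106 - 367843) = (-84430 + ((-6 + 6*1) + 29592))*(-367949) = (-84430 + ((-6 + 6) + 29592))*(-367949) = (-84430 + (0 + 29592))*(-367949) = (-84430 + 29592)*(-367949) = -54838*(-367949) = 20177587262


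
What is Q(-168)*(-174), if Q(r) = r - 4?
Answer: 29928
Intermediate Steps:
Q(r) = -4 + r
Q(-168)*(-174) = (-4 - 168)*(-174) = -172*(-174) = 29928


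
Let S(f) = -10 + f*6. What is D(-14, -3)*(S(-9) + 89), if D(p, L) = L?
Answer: -75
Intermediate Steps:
S(f) = -10 + 6*f
D(-14, -3)*(S(-9) + 89) = -3*((-10 + 6*(-9)) + 89) = -3*((-10 - 54) + 89) = -3*(-64 + 89) = -3*25 = -75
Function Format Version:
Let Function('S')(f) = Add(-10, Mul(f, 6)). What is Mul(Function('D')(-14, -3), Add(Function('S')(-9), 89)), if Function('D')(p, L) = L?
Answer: -75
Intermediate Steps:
Function('S')(f) = Add(-10, Mul(6, f))
Mul(Function('D')(-14, -3), Add(Function('S')(-9), 89)) = Mul(-3, Add(Add(-10, Mul(6, -9)), 89)) = Mul(-3, Add(Add(-10, -54), 89)) = Mul(-3, Add(-64, 89)) = Mul(-3, 25) = -75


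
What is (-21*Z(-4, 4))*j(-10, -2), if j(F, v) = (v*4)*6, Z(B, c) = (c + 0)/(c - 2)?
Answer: 2016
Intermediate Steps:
Z(B, c) = c/(-2 + c)
j(F, v) = 24*v (j(F, v) = (4*v)*6 = 24*v)
(-21*Z(-4, 4))*j(-10, -2) = (-84/(-2 + 4))*(24*(-2)) = -84/2*(-48) = -21*2*(-48) = -42*(-48) = 2016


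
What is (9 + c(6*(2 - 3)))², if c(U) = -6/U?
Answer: 100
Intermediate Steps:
(9 + c(6*(2 - 3)))² = (9 - 6*1/(6*(2 - 3)))² = (9 - 6/(6*(-1)))² = (9 - 6/(-6))² = (9 - 6*(-⅙))² = (9 + 1)² = 10² = 100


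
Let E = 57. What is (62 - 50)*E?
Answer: 684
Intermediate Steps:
(62 - 50)*E = (62 - 50)*57 = 12*57 = 684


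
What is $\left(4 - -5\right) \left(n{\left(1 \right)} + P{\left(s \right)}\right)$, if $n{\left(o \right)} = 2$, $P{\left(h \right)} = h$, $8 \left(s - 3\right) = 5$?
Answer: $\frac{405}{8} \approx 50.625$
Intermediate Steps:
$s = \frac{29}{8}$ ($s = 3 + \frac{1}{8} \cdot 5 = 3 + \frac{5}{8} = \frac{29}{8} \approx 3.625$)
$\left(4 - -5\right) \left(n{\left(1 \right)} + P{\left(s \right)}\right) = \left(4 - -5\right) \left(2 + \frac{29}{8}\right) = \left(4 + 5\right) \frac{45}{8} = 9 \cdot \frac{45}{8} = \frac{405}{8}$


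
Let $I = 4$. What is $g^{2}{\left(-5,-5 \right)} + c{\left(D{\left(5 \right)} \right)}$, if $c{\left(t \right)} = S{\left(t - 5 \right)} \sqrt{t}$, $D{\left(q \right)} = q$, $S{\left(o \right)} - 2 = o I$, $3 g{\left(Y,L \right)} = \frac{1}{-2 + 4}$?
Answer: $\frac{1}{36} + 2 \sqrt{5} \approx 4.4999$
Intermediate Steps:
$g{\left(Y,L \right)} = \frac{1}{6}$ ($g{\left(Y,L \right)} = \frac{1}{3 \left(-2 + 4\right)} = \frac{1}{3 \cdot 2} = \frac{1}{3} \cdot \frac{1}{2} = \frac{1}{6}$)
$S{\left(o \right)} = 2 + 4 o$ ($S{\left(o \right)} = 2 + o 4 = 2 + 4 o$)
$c{\left(t \right)} = \sqrt{t} \left(-18 + 4 t\right)$ ($c{\left(t \right)} = \left(2 + 4 \left(t - 5\right)\right) \sqrt{t} = \left(2 + 4 \left(-5 + t\right)\right) \sqrt{t} = \left(2 + \left(-20 + 4 t\right)\right) \sqrt{t} = \left(-18 + 4 t\right) \sqrt{t} = \sqrt{t} \left(-18 + 4 t\right)$)
$g^{2}{\left(-5,-5 \right)} + c{\left(D{\left(5 \right)} \right)} = \left(\frac{1}{6}\right)^{2} + \sqrt{5} \left(-18 + 4 \cdot 5\right) = \frac{1}{36} + \sqrt{5} \left(-18 + 20\right) = \frac{1}{36} + \sqrt{5} \cdot 2 = \frac{1}{36} + 2 \sqrt{5}$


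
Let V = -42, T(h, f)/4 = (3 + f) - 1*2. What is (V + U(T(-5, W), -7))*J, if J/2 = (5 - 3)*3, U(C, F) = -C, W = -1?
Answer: -504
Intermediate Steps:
T(h, f) = 4 + 4*f (T(h, f) = 4*((3 + f) - 1*2) = 4*((3 + f) - 2) = 4*(1 + f) = 4 + 4*f)
J = 12 (J = 2*((5 - 3)*3) = 2*(2*3) = 2*6 = 12)
(V + U(T(-5, W), -7))*J = (-42 - (4 + 4*(-1)))*12 = (-42 - (4 - 4))*12 = (-42 - 1*0)*12 = (-42 + 0)*12 = -42*12 = -504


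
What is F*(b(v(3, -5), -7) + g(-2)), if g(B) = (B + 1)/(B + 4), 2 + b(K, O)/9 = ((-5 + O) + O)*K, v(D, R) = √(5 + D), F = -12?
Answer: 222 + 4104*√2 ≈ 6025.9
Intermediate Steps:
b(K, O) = -18 + 9*K*(-5 + 2*O) (b(K, O) = -18 + 9*(((-5 + O) + O)*K) = -18 + 9*((-5 + 2*O)*K) = -18 + 9*(K*(-5 + 2*O)) = -18 + 9*K*(-5 + 2*O))
g(B) = (1 + B)/(4 + B)
F*(b(v(3, -5), -7) + g(-2)) = -12*((-18 - 45*√(5 + 3) + 18*√(5 + 3)*(-7)) + (1 - 2)/(4 - 2)) = -12*((-18 - 90*√2 + 18*√8*(-7)) - 1/2) = -12*((-18 - 90*√2 + 18*(2*√2)*(-7)) + (½)*(-1)) = -12*((-18 - 90*√2 - 252*√2) - ½) = -12*((-18 - 342*√2) - ½) = -12*(-37/2 - 342*√2) = 222 + 4104*√2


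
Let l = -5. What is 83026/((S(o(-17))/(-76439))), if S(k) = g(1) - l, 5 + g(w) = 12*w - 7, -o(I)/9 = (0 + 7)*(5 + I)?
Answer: -6346424414/5 ≈ -1.2693e+9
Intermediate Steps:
o(I) = -315 - 63*I (o(I) = -9*(0 + 7)*(5 + I) = -63*(5 + I) = -9*(35 + 7*I) = -315 - 63*I)
g(w) = -12 + 12*w (g(w) = -5 + (12*w - 7) = -5 + (-7 + 12*w) = -12 + 12*w)
S(k) = 5 (S(k) = (-12 + 12*1) - 1*(-5) = (-12 + 12) + 5 = 0 + 5 = 5)
83026/((S(o(-17))/(-76439))) = 83026/((5/(-76439))) = 83026/((5*(-1/76439))) = 83026/(-5/76439) = 83026*(-76439/5) = -6346424414/5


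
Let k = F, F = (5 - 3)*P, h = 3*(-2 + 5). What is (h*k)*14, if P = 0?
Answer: 0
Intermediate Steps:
h = 9 (h = 3*3 = 9)
F = 0 (F = (5 - 3)*0 = 2*0 = 0)
k = 0
(h*k)*14 = (9*0)*14 = 0*14 = 0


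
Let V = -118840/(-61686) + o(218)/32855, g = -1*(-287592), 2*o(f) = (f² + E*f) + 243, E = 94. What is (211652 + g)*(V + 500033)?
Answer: 252971841291907053794/1013346765 ≈ 2.4964e+11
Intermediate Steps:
o(f) = 243/2 + f²/2 + 47*f (o(f) = ((f² + 94*f) + 243)/2 = (243 + f² + 94*f)/2 = 243/2 + f²/2 + 47*f)
g = 287592
V = 6009800537/2026693530 (V = -118840/(-61686) + (243/2 + (½)*218² + 47*218)/32855 = -118840*(-1/61686) + (243/2 + (½)*47524 + 10246)*(1/32855) = 59420/30843 + (243/2 + 23762 + 10246)*(1/32855) = 59420/30843 + (68259/2)*(1/32855) = 59420/30843 + 68259/65710 = 6009800537/2026693530 ≈ 2.9653)
(211652 + g)*(V + 500033) = (211652 + 287592)*(6009800537/2026693530 + 500033) = 499244*(1013419655687027/2026693530) = 252971841291907053794/1013346765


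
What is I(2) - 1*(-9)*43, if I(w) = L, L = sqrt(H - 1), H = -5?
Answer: 387 + I*sqrt(6) ≈ 387.0 + 2.4495*I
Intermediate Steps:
L = I*sqrt(6) (L = sqrt(-5 - 1) = sqrt(-6) = I*sqrt(6) ≈ 2.4495*I)
I(w) = I*sqrt(6)
I(2) - 1*(-9)*43 = I*sqrt(6) - 1*(-9)*43 = I*sqrt(6) + 9*43 = I*sqrt(6) + 387 = 387 + I*sqrt(6)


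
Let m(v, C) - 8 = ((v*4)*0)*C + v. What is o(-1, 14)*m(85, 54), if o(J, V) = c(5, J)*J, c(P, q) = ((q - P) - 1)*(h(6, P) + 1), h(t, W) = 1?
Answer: 1302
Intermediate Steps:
m(v, C) = 8 + v (m(v, C) = 8 + (((v*4)*0)*C + v) = 8 + (((4*v)*0)*C + v) = 8 + (0*C + v) = 8 + (0 + v) = 8 + v)
c(P, q) = -2 - 2*P + 2*q (c(P, q) = ((q - P) - 1)*(1 + 1) = (-1 + q - P)*2 = -2 - 2*P + 2*q)
o(J, V) = J*(-12 + 2*J) (o(J, V) = (-2 - 2*5 + 2*J)*J = (-2 - 10 + 2*J)*J = (-12 + 2*J)*J = J*(-12 + 2*J))
o(-1, 14)*m(85, 54) = (2*(-1)*(-6 - 1))*(8 + 85) = (2*(-1)*(-7))*93 = 14*93 = 1302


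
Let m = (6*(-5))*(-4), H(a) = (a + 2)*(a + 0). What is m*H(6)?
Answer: 5760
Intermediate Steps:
H(a) = a*(2 + a) (H(a) = (2 + a)*a = a*(2 + a))
m = 120 (m = -30*(-4) = 120)
m*H(6) = 120*(6*(2 + 6)) = 120*(6*8) = 120*48 = 5760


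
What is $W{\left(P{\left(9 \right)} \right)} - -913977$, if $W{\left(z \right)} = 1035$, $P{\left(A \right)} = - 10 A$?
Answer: $915012$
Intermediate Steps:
$W{\left(P{\left(9 \right)} \right)} - -913977 = 1035 - -913977 = 1035 + 913977 = 915012$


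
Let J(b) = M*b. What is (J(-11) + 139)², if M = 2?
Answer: 13689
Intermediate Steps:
J(b) = 2*b
(J(-11) + 139)² = (2*(-11) + 139)² = (-22 + 139)² = 117² = 13689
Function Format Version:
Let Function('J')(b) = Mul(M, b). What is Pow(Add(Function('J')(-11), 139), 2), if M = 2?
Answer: 13689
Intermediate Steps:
Function('J')(b) = Mul(2, b)
Pow(Add(Function('J')(-11), 139), 2) = Pow(Add(Mul(2, -11), 139), 2) = Pow(Add(-22, 139), 2) = Pow(117, 2) = 13689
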